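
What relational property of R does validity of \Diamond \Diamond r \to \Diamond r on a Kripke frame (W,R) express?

Transitivity

This is frame-equivalent to □r → □□r (substitute ¬r for r and contrapose).
Suppose □r→□□r is valid. Take Rxy, Ryz and set V(r)={w : Rxw}. Then □r at x, so □□r at x, so □r at y, so r at z, i.e. Rxz.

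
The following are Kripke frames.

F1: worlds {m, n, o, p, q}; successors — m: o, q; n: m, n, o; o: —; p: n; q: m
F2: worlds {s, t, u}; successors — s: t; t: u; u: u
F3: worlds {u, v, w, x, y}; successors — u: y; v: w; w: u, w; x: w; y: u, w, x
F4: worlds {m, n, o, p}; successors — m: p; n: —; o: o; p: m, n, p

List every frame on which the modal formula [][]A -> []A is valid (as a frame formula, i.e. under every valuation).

F4

The schema corresponds to density: forall x forall y (Rxy -> exists z (Rxz & Rzy)).
F1: fails — Rmo but no z with Rmz and Rzo.
F2: fails — Rst but no z with Rsz and Rzt.
F3: fails — Ryx but no z with Ryz and Rzx.
F4: satisfies the condition.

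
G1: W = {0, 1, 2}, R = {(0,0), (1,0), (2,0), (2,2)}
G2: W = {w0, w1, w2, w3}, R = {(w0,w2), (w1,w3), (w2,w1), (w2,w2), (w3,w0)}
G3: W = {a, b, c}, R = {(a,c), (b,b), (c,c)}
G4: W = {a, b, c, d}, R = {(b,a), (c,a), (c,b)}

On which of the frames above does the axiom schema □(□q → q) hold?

G1, G3

Frame correspondent (Sahlqvist): ∀x ∀y (Rxy → Ryy) — i.e. shift-reflexivity.
G1: condition met.
G2: fails — Rw3w0 but not Rw0w0.
G3: condition met.
G4: fails — Rca but not Raa.
Valid on: G1, G3.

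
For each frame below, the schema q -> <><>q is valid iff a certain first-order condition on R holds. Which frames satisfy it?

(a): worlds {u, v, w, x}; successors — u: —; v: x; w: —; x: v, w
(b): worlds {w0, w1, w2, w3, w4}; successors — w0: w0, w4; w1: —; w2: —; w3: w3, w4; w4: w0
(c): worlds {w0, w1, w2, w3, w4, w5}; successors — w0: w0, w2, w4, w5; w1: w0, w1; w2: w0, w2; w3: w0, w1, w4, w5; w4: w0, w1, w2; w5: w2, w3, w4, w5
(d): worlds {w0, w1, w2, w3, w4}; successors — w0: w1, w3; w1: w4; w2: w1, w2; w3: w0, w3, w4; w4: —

The schema corresponds to a generalized confluence (Geach) condition: forall x exists w (x = w & x R^2 w).
(a): fails — at u but no t with u=t and uR²t.
(b): fails — at w1 but no w with w1=w and w1R²w.
(c): ✓.
(d): fails — at w1 but no w with w1=w and w1R²w.
Valid on: (c).

(c)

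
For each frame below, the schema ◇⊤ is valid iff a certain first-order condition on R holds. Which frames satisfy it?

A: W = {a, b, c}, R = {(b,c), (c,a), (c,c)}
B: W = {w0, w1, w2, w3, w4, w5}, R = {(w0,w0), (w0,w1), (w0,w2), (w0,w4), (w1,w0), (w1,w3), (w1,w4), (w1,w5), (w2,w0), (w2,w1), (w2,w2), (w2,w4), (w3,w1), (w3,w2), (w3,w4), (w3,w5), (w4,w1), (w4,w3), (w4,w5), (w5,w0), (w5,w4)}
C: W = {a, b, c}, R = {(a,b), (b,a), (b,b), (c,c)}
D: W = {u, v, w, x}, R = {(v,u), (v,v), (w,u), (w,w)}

Frame correspondent (Sahlqvist): ∀x ∃y Rxy — i.e. seriality.
A: fails — world a has no successor.
B: holds.
C: holds.
D: fails — world u has no successor.
Valid on: B, C.

B, C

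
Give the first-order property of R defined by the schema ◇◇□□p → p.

This is a Sahlqvist (Geach-type) schema ◇^2□^2p → □^0◇^0p.
Minimal-valuation argument: fix x; take any y with xR^2y and any z with xR^0z. Set V(p) to the set of worlds R-reachable from y in exactly 2 steps. Then □^2p holds at y, so the antecedent holds at x; validity forces ◇^0p at z, giving a w with zR^0w and yR^2w.
First-order correspondent: ∀x ∀y (xR²y → ∃w (yR²w ∧ x = w)).

∀x ∀y (xR²y → ∃w (yR²w ∧ x = w))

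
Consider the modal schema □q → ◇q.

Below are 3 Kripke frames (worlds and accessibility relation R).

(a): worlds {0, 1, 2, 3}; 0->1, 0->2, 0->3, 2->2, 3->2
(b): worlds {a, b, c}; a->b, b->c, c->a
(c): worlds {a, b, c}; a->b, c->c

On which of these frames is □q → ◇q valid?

(b)

This is the axiom for seriality; its first-order frame correspondent is ∀x ∃y Rxy.
(a): fails — world 1 has no successor.
(b): satisfies the condition.
(c): fails — world b has no successor.
Valid on: (b).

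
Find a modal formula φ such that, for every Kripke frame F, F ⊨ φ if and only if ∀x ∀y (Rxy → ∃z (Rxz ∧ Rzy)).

□□s → □s

The condition is density. The C4 schema □□s → □s defines it.
Suppose □□s→□s is valid. Take Rxy and set V(s)={w : xR²w}. Then □□s at x, so □s at x, so s at y, i.e. ∃z(Rxz∧Rzy).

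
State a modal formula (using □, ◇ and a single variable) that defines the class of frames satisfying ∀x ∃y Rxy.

This is seriality; the standard corresponding axiom is D: □r → ◇r.
Suppose □r→◇r is valid. At any x set V(r)=W. Then □r at x, so ◇r at x, so x has a successor.

□r → ◇r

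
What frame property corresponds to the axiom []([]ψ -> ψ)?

Suppose □(□ψ→ψ) is valid. Take Rxy and set V(ψ)={w : Ryw}. Then at y, □ψ holds; since □(□ψ→ψ) at x, □ψ→ψ at y, so ψ at y, i.e. Ryy.

shift-reflexivity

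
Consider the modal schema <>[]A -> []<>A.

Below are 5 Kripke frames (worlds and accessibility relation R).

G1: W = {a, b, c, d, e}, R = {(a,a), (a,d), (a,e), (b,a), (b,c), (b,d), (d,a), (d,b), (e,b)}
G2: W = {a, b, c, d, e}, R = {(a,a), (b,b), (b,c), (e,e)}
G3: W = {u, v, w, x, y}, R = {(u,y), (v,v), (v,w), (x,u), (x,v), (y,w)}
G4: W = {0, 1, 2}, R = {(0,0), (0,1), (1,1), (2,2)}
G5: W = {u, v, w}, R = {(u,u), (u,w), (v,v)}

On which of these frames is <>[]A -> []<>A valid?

This is the axiom for convergence; its first-order frame correspondent is forall x forall y forall z (Rxy & Rxz -> exists w (Ryw & Rzw)).
G1: fails — Rae and Raa but e and a have no common successor.
G2: fails — Rbc and Rbc but c and c have no common successor.
G3: fails — Rvv and Rvw but v and w have no common successor.
G4: satisfies the condition.
G5: fails — Ruw and Ruw but w and w have no common successor.
Valid on: G4.

G4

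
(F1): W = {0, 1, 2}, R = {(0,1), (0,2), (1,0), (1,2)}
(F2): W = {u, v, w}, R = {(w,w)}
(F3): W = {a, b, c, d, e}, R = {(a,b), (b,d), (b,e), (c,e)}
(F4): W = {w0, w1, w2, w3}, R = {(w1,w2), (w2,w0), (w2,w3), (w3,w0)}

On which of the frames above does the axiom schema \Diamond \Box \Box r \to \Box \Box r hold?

The schema corresponds to a generalized confluence (Geach) condition: \forall x \forall y \forall z ((xRy \wedge x R^2 z) \to \exists w (y R^2 w \wedge z = w)).
(F1): fails — 0R1, 0R²0 but no w with 1R²w and 0=w.
(F2): holds.
(F3): fails — aRb, aR²d but no w with bR²w and d=w.
(F4): fails — w1Rw2, w1R²w3 but no w with w2R²w and w3=w.

(F2)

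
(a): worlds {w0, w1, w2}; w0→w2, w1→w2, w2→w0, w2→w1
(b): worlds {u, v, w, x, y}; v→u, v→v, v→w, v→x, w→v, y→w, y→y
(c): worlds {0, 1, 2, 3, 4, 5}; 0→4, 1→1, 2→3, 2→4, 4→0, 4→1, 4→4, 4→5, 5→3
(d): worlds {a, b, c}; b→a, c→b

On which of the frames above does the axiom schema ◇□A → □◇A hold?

(a)

This is the axiom for convergence; its first-order frame correspondent is ∀x ∀y ∀z (Rxy ∧ Rxz → ∃w (Ryw ∧ Rzw)).
(a): satisfies the condition.
(b): fails — Rvv and Rvu but v and u have no common successor.
(c): fails — R23 and R23 but 3 and 3 have no common successor.
(d): fails — Rba and Rba but a and a have no common successor.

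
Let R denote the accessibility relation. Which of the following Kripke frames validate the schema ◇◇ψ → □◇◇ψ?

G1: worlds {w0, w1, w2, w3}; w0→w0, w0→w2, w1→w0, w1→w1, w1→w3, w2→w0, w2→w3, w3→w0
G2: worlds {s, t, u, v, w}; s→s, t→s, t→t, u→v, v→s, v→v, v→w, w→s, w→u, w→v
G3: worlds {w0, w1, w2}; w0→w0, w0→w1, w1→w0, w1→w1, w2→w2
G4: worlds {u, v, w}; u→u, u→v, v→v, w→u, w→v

G3

The schema corresponds to a generalized confluence (Geach) condition: ∀x ∀y ∀z ((xR²y ∧ xRz) → ∃w (y = w ∧ zR²w)).
G1: fails — w0R²w3, w0Rw2 but no w with w3=w and w2R²w.
G2: fails — tR²t, tRs but no w* with t=w* and sR²w*.
G3: holds.
G4: fails — uR²u, uRv but no t with u=t and vR²t.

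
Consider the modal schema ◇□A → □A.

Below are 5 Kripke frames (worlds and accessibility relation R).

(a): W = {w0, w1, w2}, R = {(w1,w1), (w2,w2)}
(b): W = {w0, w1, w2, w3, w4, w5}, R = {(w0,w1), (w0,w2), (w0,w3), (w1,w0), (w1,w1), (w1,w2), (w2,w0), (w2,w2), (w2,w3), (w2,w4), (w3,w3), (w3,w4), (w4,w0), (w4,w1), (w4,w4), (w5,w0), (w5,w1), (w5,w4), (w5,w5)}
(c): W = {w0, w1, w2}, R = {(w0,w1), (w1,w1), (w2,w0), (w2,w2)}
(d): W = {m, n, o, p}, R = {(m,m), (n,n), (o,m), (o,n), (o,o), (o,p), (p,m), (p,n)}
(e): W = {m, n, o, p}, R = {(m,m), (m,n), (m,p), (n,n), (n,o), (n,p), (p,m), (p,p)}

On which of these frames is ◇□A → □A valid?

Frame correspondent (Sahlqvist): ∀x ∀y ∀z (Rxy ∧ Rxz → Ryz) — i.e. the Euclidean property.
(a): holds.
(b): fails — Rw0w1 and Rw0w3 but not Rw1w3.
(c): fails — Rw2w0 and Rw2w0 but not Rw0w0.
(d): fails — Rom and Ron but not Rmn.
(e): fails — Rmn and Rmm but not Rnm.

(a)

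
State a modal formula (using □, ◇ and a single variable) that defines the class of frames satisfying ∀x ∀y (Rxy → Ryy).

□(□r → r)

A defining formula is □(□r → r) (the T□ axiom).
Suppose □(□r→r) is valid. Take Rxy and set V(r)={w : Ryw}. Then at y, □r holds; since □(□r→r) at x, □r→r at y, so r at y, i.e. Ryy.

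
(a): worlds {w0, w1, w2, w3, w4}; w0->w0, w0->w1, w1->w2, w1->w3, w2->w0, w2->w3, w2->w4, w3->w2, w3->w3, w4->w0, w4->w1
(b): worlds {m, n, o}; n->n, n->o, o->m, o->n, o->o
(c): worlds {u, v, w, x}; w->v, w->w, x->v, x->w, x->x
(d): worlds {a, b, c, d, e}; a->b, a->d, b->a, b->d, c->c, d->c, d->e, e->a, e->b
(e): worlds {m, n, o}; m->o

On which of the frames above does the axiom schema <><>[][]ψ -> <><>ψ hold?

The schema corresponds to a generalized confluence (Geach) condition: forall x forall y (x R^2 y -> exists w (y R^2 w & x R^2 w)).
(a): holds.
(b): fails — nR²m but no w with mR²w and nR²w.
(c): fails — wR²v but no t with vR²t and wR²t.
(d): holds.
(e): holds.
Valid on: (a), (d), (e).

(a), (d), (e)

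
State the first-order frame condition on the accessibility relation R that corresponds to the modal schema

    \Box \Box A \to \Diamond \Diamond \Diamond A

This is a Sahlqvist (Geach-type) schema ◇^0□^2A → □^0◇^3A.
Minimal-valuation argument: fix x; take any y with xR^0y and any z with xR^0z. Set V(A) to the set of worlds R-reachable from y in exactly 2 steps. Then □^2A holds at y, so the antecedent holds at x; validity forces ◇^3A at z, giving a w with zR^3w and yR^2w.
First-order correspondent: \forall x \exists w (x R^2 w \wedge x R^3 w).

\forall x \exists w (x R^2 w \wedge x R^3 w)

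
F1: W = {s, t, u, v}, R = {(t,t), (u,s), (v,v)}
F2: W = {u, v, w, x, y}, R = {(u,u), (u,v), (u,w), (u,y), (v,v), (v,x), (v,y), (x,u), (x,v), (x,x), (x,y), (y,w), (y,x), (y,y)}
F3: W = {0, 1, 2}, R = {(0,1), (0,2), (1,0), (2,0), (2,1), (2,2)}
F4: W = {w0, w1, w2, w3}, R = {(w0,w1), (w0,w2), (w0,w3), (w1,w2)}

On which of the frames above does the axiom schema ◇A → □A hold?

The schema corresponds to partial functionality: ∀x ∀y ∀z (Rxy ∧ Rxz → y = z).
F1: holds.
F2: fails — u sees both u and v.
F3: fails — 0 sees both 1 and 2.
F4: fails — w0 sees both w1 and w2.
Valid on: F1.

F1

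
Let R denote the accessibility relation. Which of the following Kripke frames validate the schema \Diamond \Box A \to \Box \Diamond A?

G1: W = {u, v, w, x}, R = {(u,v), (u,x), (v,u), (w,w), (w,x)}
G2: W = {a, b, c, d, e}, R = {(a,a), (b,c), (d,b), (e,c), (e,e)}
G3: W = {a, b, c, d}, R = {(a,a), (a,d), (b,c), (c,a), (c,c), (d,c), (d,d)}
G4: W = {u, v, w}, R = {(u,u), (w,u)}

G3, G4

This is the axiom for convergence; its first-order frame correspondent is \forall x \forall y \forall z (Rxy \wedge Rxz \to \exists w (Ryw \wedge Rzw)).
G1: fails — Ruv and Rux but v and x have no common successor.
G2: fails — Rbc and Rbc but c and c have no common successor.
G3: ✓.
G4: ✓.
Valid on: G3, G4.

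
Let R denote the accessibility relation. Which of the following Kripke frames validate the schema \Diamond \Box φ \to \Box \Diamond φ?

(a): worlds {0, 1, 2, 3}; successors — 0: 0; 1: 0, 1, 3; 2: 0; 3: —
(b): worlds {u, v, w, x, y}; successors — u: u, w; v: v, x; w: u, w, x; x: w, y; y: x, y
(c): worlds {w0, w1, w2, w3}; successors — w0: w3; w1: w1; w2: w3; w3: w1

This is the axiom for convergence; its first-order frame correspondent is \forall x \forall y \forall z (Rxy \wedge Rxz \to \exists w (Ryw \wedge Rzw)).
(a): fails — R10 and R13 but 0 and 3 have no common successor.
(b): fails — Rvv and Rvx but v and x have no common successor.
(c): satisfies the condition.

(c)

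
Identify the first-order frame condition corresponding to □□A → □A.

Suppose □□A→□A is valid. Take Rxy and set V(A)={w : xR²w}. Then □□A at x, so □A at x, so A at y, i.e. ∃z(Rxz∧Rzy).
Conversely, any frame satisfying ∀x ∀y (Rxy → ∃z (Rxz ∧ Rzy)) validates the schema.
So the correspondent is density.

density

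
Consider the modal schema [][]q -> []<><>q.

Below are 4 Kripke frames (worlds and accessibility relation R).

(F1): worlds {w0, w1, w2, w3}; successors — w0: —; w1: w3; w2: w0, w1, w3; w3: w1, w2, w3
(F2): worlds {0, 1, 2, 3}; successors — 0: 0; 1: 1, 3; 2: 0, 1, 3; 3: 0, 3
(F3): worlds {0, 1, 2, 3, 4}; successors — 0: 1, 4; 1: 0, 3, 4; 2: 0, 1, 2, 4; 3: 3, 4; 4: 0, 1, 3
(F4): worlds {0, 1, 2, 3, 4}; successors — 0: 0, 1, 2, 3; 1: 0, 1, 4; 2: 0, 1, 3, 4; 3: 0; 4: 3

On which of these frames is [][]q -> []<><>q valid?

(F2), (F3), (F4)

Frame correspondent (Sahlqvist): forall x forall z (xRz -> exists w (x R^2 w & z R^2 w)) — i.e. a generalized confluence (Geach) condition.
(F1): fails — w2Rw0 but no w with w2R²w and w0R²w.
(F2): holds.
(F3): holds.
(F4): holds.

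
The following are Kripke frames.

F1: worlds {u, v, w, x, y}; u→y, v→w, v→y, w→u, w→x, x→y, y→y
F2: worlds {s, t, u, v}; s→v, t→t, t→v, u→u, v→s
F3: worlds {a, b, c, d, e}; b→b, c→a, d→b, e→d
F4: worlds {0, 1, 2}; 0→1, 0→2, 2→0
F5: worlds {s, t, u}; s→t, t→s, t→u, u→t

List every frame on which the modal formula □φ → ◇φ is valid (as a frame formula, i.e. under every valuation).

Frame correspondent (Sahlqvist): ∀x ∃y Rxy — i.e. seriality.
F1: holds.
F2: holds.
F3: fails — world a has no successor.
F4: fails — world 1 has no successor.
F5: holds.

F1, F2, F5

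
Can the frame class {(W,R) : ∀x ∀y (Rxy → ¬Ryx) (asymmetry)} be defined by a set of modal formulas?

Any modally definable frame class is closed under surjective bounded morphisms.
The 4-cycle (worlds 0,1,2,3 with 0→1→2→3→0) is asymmetric. Mapping every world to a single reflexive point • is a surjective bounded morphism, and the reflexive point is not asymmetric (R•• but asymmetry requires ¬R••).
So the class is not modally definable.

No — not modally definable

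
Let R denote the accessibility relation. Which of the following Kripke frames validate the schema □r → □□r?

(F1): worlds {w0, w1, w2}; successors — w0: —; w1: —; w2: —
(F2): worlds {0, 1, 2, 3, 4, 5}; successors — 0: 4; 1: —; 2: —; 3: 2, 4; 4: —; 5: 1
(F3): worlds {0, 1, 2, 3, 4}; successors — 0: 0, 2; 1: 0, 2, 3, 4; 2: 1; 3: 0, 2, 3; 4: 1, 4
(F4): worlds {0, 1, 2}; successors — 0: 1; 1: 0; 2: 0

Frame correspondent (Sahlqvist): ∀x ∀y ∀z (Rxy ∧ Ryz → Rxz) — i.e. transitivity.
(F1): ✓.
(F2): ✓.
(F3): fails — R32 and R21 but not R31.
(F4): fails — R01 and R10 but not R00.
Valid on: (F1), (F2).

(F1), (F2)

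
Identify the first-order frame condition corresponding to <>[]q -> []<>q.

Suppose ◇□q→□◇q is valid. Take Rxy, Rxz and set V(q)={w : Ryw}. Then □q at y so ◇□q at x, so □◇q at x, so ◇q at z, giving w with Rzw and Ryw.

Convergence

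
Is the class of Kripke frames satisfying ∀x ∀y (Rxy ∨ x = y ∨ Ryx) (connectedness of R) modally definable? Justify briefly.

Any modally definable frame class is closed under disjoint unions.
Take 2 disjoint single-world reflexive frames: each is trivially connected, but their disjoint union has 2 worlds with no edge between distinct components, so it is not connected.
So no modal formula (or set of formulas) defines exactly the connected frames.

Not modally definable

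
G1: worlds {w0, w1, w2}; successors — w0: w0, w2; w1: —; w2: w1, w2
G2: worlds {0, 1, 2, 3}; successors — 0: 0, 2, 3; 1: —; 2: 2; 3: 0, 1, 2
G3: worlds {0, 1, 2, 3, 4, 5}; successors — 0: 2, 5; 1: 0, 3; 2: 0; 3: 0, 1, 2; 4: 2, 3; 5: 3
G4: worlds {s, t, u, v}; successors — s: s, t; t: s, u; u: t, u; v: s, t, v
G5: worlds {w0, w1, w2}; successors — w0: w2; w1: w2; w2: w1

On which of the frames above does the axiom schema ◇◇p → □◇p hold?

The schema corresponds to a generalized confluence (Geach) condition: ∀x ∀y ∀z ((xR²y ∧ xRz) → ∃w (y = w ∧ zRw)).
G1: fails — w0R²w0, w0Rw2 but no w with w0=w and w2Rw.
G2: fails — 0R²0, 0R2 but no w with 0=w and 2Rw.
G3: fails — 0R²0, 0R5 but no w with 0=w and 5Rw.
G4: fails — sR²t, sRt but no w with t=w and tRw.
G5: holds.
Valid on: G5.

G5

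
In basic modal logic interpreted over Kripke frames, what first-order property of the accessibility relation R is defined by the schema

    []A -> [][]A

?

transitivity

Suppose □A→□□A is valid. Take Rxy, Ryz and set V(A)={w : Rxw}. Then □A at x, so □□A at x, so □A at y, so A at z, i.e. Rxz.
Conversely, on a frame with transitivity the schema holds at every world under every valuation.
Frame condition: forall x forall y forall z (Rxy & Ryz -> Rxz).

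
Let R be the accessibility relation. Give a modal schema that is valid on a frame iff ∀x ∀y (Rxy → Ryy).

□(□q → q)

The condition is shift-reflexivity. The T□ schema □(□q → q) defines it.
Suppose □(□q→q) is valid. Take Rxy and set V(q)={w : Ryw}. Then at y, □q holds; since □(□q→q) at x, □q→q at y, so q at y, i.e. Ryy.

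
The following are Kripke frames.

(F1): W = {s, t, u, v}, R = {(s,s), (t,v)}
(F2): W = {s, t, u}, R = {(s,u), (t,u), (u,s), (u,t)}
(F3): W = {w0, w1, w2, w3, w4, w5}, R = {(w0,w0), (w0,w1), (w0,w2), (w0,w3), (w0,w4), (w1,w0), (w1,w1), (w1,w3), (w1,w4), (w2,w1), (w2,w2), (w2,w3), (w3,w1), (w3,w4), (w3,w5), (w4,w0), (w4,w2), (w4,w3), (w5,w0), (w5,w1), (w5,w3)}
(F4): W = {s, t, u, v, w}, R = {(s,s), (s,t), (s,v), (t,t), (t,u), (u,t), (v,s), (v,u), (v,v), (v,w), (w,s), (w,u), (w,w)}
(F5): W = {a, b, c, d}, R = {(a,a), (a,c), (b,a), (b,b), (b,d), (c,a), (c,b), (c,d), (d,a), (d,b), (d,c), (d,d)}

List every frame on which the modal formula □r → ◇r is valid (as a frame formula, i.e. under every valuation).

(F2), (F3), (F4), (F5)

Frame correspondent (Sahlqvist): ∀x ∃y Rxy — i.e. seriality.
(F1): fails — world u has no successor.
(F2): condition met.
(F3): condition met.
(F4): condition met.
(F5): condition met.
Valid on: (F2), (F3), (F4), (F5).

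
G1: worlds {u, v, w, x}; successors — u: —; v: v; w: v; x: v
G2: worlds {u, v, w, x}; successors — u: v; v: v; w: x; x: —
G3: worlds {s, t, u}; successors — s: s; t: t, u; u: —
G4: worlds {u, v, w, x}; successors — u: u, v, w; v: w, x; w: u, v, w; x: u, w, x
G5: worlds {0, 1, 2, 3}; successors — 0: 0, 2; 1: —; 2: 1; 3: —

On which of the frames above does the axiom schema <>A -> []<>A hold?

The schema corresponds to the Euclidean property: forall x forall y forall z (Rxy & Rxz -> Ryz).
G1: holds.
G2: fails — Rwx and Rwx but not Rxx.
G3: fails — Rtu and Rtt but not Rut.
G4: fails — Ruv and Ruv but not Rvv.
G5: fails — R02 and R00 but not R20.
Valid on: G1.

G1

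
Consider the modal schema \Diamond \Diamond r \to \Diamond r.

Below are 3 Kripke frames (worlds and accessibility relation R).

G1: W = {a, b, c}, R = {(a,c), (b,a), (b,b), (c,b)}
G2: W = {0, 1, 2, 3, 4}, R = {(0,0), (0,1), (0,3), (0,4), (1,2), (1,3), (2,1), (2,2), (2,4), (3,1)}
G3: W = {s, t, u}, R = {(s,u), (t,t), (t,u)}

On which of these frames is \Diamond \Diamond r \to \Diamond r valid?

Frame correspondent (Sahlqvist): \forall x \forall y \forall z (Rxy \wedge Ryz \to Rxz) — i.e. transitivity.
G1: fails — Rac and Rcb but not Rab.
G2: fails — R31 and R12 but not R32.
G3: satisfies the condition.

G3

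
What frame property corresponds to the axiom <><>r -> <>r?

This schema is equivalent to the 4 axiom □r → □□r.
Its frame correspondent is transitivity — forall x forall y forall z (Rxy & Ryz -> Rxz).

transitivity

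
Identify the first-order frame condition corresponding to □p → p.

This is the T axiom.
Its frame correspondent is reflexivity — ∀x Rxx.

Reflexivity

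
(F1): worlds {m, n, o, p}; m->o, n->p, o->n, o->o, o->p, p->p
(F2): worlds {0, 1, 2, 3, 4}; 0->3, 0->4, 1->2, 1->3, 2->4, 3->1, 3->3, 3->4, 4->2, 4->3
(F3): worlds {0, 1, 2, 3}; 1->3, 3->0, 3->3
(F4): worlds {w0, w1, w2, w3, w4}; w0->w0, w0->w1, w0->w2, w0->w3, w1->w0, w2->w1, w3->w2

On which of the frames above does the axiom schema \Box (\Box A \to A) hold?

none

This is the axiom for shift-reflexivity; its first-order frame correspondent is \forall x \forall y (Rxy \to Ryy).
(F1): fails — Ron but not Rnn.
(F2): fails — R34 but not R44.
(F3): fails — R30 but not R00.
(F4): fails — Rw3w2 but not Rw2w2.
Valid on no frame.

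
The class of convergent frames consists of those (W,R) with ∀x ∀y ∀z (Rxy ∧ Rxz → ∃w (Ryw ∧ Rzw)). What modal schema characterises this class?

A defining formula is ◇□s → □◇s (the .2 axiom).
Suppose ◇□s→□◇s is valid. Take Rxy, Rxz and set V(s)={w : Ryw}. Then □s at y so ◇□s at x, so □◇s at x, so ◇s at z, giving w with Rzw and Ryw.

◇□s → □◇s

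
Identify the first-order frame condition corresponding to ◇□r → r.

Symmetry

Equivalently (dual form): r → □◇r.
Suppose r→□◇r is valid. Take Rxy and set V(r)={x}. Then r at x, so □◇r at x, so ◇r at y, so some z with Ryz has r; z=x, i.e. Ryx.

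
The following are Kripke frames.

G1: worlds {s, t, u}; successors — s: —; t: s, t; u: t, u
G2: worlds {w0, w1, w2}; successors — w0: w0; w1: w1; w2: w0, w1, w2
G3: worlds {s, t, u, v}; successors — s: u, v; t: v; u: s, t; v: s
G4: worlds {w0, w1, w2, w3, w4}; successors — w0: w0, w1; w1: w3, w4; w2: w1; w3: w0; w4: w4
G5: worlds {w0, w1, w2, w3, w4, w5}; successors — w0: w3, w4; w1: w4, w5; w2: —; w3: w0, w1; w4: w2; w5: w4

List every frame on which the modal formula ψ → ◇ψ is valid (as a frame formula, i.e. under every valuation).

G2

Frame correspondent (Sahlqvist): ∀x Rxx — i.e. reflexivity.
G1: fails — world s does not see itself.
G2: holds.
G3: fails — world s does not see itself.
G4: fails — world w1 does not see itself.
G5: fails — world w0 does not see itself.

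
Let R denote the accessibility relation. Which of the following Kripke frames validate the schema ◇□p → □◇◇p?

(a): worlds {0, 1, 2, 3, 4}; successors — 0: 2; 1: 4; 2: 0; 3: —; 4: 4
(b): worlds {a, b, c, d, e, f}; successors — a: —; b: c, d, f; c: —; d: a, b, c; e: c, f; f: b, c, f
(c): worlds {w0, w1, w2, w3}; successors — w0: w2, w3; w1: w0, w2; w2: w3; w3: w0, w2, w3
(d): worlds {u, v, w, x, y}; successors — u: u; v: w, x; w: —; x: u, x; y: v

(c)

The schema corresponds to a generalized confluence (Geach) condition: ∀x ∀y ∀z ((xRy ∧ xRz) → ∃w (yRw ∧ zR²w)).
(a): fails — 0R2, 0R2 but no w with 2Rw and 2R²w.
(b): fails — bRc, bRc but no w with cRw and cR²w.
(c): condition met.
(d): fails — vRw, vRw but no t with wRt and wR²t.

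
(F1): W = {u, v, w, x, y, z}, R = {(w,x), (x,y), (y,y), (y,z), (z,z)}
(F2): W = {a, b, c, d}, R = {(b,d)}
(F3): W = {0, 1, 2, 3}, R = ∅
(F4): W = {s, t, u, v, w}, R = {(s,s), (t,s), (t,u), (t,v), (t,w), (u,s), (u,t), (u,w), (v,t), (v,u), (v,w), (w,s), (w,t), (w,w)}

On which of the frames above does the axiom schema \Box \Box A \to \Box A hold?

The schema corresponds to density: \forall x \forall y (Rxy \to \exists z (Rxz \wedge Rzy)).
(F1): fails — Rwx but no t with Rwt and Rtx.
(F2): fails — Rbd but no z with Rbz and Rzd.
(F3): condition met.
(F4): fails — Rtv but no z with Rtz and Rzv.
Valid on: (F3).

(F3)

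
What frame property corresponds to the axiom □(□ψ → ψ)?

Shift-reflexivity

This schema is the T□ axiom.
Its frame correspondent is shift-reflexivity — ∀x ∀y (Rxy → Ryy).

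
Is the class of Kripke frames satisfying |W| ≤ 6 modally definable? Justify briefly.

Not modally definable

Any modally definable frame class is closed under disjoint unions.
Any modal formula valid on each of 7 disjoint one-world frames is valid on their disjoint union (validity is preserved under disjoint unions). Each one-world frame has |W|=1≤6, but the union has |W|=7.
Hence having at most 6 worlds is not modally definable.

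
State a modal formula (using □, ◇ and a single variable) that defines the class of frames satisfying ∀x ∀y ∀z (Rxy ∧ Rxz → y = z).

◇r → □r

A defining formula is ◇r → □r (the CD axiom).
Suppose ◇r→□r is valid. Take Rxy, Rxz and set V(r)={y}. Then ◇r at x, so □r at x, so r at z, i.e. z=y.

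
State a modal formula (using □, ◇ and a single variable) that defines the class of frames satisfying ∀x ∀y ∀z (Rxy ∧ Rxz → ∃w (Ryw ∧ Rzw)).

This is convergence; the standard corresponding axiom is .2: ◇□s → □◇s.

◇□s → □◇s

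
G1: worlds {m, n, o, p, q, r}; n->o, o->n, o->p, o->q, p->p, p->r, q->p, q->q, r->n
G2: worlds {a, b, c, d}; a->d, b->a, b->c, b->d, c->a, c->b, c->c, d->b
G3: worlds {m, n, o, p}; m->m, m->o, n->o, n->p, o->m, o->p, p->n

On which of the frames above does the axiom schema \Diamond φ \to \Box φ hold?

Frame correspondent (Sahlqvist): \forall x \forall y \forall z (Rxy \wedge Rxz \to y = z) — i.e. partial functionality.
G1: fails — o sees both n and p.
G2: fails — b sees both a and c.
G3: fails — m sees both m and o.

none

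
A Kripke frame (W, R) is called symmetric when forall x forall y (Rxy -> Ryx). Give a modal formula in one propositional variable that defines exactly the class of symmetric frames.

p → □◇p

A defining formula is p → □◇p (the B axiom).
Suppose p→□◇p is valid. Take Rxy and set V(p)={x}. Then p at x, so □◇p at x, so ◇p at y, so some z with Ryz has p; z=x, i.e. Ryx.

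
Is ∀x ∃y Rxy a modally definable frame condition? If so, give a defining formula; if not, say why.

This is a Sahlqvist condition; the D axiom □p → ◇p defines it.
Suppose □p→◇p is valid. At any x set V(p)=W. Then □p at x, so ◇p at x, so x has a successor.

Yes — defined by □p → ◇p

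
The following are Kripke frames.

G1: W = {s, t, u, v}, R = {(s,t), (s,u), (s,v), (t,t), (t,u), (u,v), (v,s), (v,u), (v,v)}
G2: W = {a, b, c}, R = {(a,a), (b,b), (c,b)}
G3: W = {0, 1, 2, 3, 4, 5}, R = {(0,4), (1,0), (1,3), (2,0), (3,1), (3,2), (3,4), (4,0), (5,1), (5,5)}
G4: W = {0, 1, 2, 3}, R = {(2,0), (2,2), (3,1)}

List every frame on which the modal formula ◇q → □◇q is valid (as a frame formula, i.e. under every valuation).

G2

The schema corresponds to the Euclidean property: ∀x ∀y ∀z (Rxy ∧ Rxz → Ryz).
G1: fails — Rsv and Rst but not Rvt.
G2: holds.
G3: fails — R04 and R04 but not R44.
G4: fails — R20 and R22 but not R02.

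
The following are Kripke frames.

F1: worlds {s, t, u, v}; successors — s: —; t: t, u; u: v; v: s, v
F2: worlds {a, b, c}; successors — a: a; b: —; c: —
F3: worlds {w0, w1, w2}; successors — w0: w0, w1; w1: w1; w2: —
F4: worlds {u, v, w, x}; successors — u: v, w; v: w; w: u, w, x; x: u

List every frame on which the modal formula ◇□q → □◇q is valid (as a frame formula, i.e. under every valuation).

F2, F3

Frame correspondent (Sahlqvist): ∀x ∀y ∀z (Rxy ∧ Rxz → ∃w (Ryw ∧ Rzw)) — i.e. convergence.
F1: fails — Rtt and Rtu but t and u have no common successor.
F2: condition met.
F3: condition met.
F4: fails — Rwu and Rwx but u and x have no common successor.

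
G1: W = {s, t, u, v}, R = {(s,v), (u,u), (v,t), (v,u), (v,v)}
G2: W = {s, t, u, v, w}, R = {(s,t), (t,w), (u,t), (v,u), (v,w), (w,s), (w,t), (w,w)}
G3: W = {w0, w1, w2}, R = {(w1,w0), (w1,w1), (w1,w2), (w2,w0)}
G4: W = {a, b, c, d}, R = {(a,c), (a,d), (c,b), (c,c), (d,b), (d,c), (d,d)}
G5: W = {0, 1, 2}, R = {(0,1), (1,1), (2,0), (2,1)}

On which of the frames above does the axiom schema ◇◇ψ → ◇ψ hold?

G3, G5

This is the axiom for transitivity; its first-order frame correspondent is ∀x ∀y ∀z (Rxy ∧ Ryz → Rxz).
G1: fails — Rsv and Rvt but not Rst.
G2: fails — Rut and Rtw but not Ruw.
G3: condition met.
G4: fails — Rac and Rcb but not Rab.
G5: condition met.
Valid on: G3, G5.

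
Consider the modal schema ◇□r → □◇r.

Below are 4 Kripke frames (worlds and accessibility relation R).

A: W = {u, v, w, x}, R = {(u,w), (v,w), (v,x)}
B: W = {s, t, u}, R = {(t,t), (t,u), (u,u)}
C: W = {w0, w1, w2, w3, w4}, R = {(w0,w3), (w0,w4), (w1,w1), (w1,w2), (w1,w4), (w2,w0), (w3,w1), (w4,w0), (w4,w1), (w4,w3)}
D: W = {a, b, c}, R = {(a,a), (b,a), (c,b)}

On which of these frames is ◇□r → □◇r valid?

B, D

The schema corresponds to convergence: ∀x ∀y ∀z (Rxy ∧ Rxz → ∃w (Ryw ∧ Rzw)).
A: fails — Ruw and Ruw but w and w have no common successor.
B: condition met.
C: fails — Rw1w2 and Rw1w1 but w2 and w1 have no common successor.
D: condition met.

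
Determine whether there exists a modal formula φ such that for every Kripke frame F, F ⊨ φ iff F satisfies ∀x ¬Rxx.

No

If a class were modally definable it would be closed under surjective bounded morphisms (Goldblatt–Thomason).
The 4-cycle (worlds w0,w1,w2,w3 with w0→w1→w2→w3→w0) is irreflexive, and the map sending every world to a single reflexive point • is a surjective bounded morphism (forth: every edge maps to (•,•); back: every world has a successor). So any modal formula valid on the 4-cycle is also valid on the reflexive point, which is not irreflexive.
So no modal formula (or set of formulas) defines exactly the irreflexive frames.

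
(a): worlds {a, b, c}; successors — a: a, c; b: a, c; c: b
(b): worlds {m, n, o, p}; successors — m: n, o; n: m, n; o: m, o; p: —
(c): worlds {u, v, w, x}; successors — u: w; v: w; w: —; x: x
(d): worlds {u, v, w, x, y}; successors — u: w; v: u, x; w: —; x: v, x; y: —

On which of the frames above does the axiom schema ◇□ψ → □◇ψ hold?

The schema corresponds to convergence: ∀x ∀y ∀z (Rxy ∧ Rxz → ∃w (Ryw ∧ Rzw)).
(a): fails — Raa and Rac but a and c have no common successor.
(b): holds.
(c): fails — Ruw and Ruw but w and w have no common successor.
(d): fails — Ruw and Ruw but w and w have no common successor.

(b)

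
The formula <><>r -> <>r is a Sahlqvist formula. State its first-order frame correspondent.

This is frame-equivalent to □r → □□r (substitute ¬r for r and contrapose).
Suppose □r→□□r is valid. Take Rxy, Ryz and set V(r)={w : Rxw}. Then □r at x, so □□r at x, so □r at y, so r at z, i.e. Rxz.
Conversely, on a frame with transitivity the schema holds at every world under every valuation.
So the correspondent is transitivity.

transitivity: forall x forall y forall z (Rxy & Ryz -> Rxz)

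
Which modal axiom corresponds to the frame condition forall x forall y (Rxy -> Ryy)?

□(□p → p)

This is shift-reflexivity; the standard corresponding axiom is T□: □(□p → p).
Suppose □(□p→p) is valid. Take Rxy and set V(p)={w : Ryw}. Then at y, □p holds; since □(□p→p) at x, □p→p at y, so p at y, i.e. Ryy.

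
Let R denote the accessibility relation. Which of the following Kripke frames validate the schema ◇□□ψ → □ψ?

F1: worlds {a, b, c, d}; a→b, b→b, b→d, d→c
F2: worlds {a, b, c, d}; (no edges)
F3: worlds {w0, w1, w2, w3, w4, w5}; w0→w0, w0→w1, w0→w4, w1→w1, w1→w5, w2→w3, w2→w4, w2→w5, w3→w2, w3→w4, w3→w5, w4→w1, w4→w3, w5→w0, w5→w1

F2

Frame correspondent (Sahlqvist): ∀x ∀y ∀z ((xRy ∧ xRz) → ∃w (yR²w ∧ z = w)) — i.e. a generalized confluence (Geach) condition.
F1: fails — bRd, bRb but no w with dR²w and b=w.
F2: condition met.
F3: fails — w0Rw1, w0Rw4 but no w with w1R²w and w4=w.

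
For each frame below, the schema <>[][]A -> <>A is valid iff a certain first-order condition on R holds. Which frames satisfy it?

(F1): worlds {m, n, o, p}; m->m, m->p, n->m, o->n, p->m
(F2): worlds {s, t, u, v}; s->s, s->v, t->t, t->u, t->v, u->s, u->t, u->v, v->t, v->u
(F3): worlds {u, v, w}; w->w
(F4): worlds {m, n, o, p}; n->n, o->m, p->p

Frame correspondent (Sahlqvist): forall x forall y (xRy -> exists w (y R^2 w & xRw)) — i.e. a generalized confluence (Geach) condition.
(F1): fails — oRn but no w with nR²w and oRw.
(F2): satisfies the condition.
(F3): satisfies the condition.
(F4): fails — oRm but no w with mR²w and oRw.
Valid on: (F2), (F3).

(F2), (F3)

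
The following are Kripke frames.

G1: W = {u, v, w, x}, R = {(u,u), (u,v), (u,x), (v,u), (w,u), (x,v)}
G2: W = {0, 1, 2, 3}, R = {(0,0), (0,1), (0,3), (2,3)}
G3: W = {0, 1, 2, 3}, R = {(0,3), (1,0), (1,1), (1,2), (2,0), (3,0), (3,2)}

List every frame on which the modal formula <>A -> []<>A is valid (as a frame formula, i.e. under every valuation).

The schema corresponds to the Euclidean property: forall x forall y forall z (Rxy & Rxz -> Ryz).
G1: fails — Ruv and Ruv but not Rvv.
G2: fails — R01 and R00 but not R10.
G3: fails — R03 and R03 but not R33.

none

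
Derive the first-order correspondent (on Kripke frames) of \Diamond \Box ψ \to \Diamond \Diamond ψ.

\forall x \forall y (xRy \to \exists w (yRw \wedge x R^2 w))

This is a Sahlqvist (Geach-type) schema ◇^1□^1ψ → □^0◇^2ψ.
Minimal-valuation argument: fix x; take any y with xR^1y and any z with xR^0z. Set V(ψ) to the set of worlds R-reachable from y in exactly 1 step. Then □^1ψ holds at y, so the antecedent holds at x; validity forces ◇^2ψ at z, giving a w with zR^2w and yR^1w.
First-order correspondent: \forall x \forall y (xRy \to \exists w (yRw \wedge x R^2 w)).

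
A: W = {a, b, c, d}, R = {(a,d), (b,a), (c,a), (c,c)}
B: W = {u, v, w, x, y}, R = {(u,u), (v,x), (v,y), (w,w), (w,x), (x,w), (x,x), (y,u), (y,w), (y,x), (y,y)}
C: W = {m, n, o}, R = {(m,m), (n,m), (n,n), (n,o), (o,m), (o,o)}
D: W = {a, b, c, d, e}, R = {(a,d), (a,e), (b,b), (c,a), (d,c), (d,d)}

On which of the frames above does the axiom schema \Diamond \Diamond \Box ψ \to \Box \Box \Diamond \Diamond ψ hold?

C

The schema corresponds to a generalized confluence (Geach) condition: \forall x \forall y \forall z ((x R^2 y \wedge x R^2 z) \to \exists w (yRw \wedge z R^2 w)).
A: fails — bR²d, bR²d but no w with dRw and dR²w.
B: fails — vR²u, vR²w but no t with uRt and wR²t.
C: satisfies the condition.
D: fails — aR²c, aR²c but no w with cRw and cR²w.
Valid on: C.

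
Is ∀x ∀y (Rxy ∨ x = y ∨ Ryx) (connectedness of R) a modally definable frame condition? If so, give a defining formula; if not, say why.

Modal frame validity is preserved under disjoint unions.
Take 3 disjoint single-world reflexive frames: each is trivially connected, but their disjoint union has 3 worlds with no edge between distinct components, so it is not connected.
So the class is not modally definable.

No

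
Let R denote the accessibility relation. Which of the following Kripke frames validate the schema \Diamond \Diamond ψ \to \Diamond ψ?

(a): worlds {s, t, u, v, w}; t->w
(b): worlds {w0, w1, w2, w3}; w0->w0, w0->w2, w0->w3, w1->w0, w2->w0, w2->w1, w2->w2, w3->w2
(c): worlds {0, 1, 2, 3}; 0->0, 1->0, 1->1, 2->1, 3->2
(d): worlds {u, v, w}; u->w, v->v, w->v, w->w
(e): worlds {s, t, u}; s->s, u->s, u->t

The schema corresponds to a generalized confluence (Geach) condition: \forall x \forall y (x R^2 y \to \exists w (y = w \wedge xRw)).
(a): satisfies the condition.
(b): fails — w0R²w1 but no w with w1=w and w0Rw.
(c): fails — 2R²0 but no w with 0=w and 2Rw.
(d): fails — uR²v but no t with v=t and uRt.
(e): satisfies the condition.
Valid on: (a), (e).

(a), (e)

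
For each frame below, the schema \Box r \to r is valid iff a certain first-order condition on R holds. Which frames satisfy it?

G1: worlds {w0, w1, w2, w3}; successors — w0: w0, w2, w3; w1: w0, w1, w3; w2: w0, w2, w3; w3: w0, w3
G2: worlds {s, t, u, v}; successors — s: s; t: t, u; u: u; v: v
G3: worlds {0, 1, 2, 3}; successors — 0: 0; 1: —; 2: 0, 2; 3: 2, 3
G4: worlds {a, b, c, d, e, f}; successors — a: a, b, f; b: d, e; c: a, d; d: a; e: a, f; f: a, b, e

G1, G2

Frame correspondent (Sahlqvist): \forall x Rxx — i.e. reflexivity.
G1: satisfies the condition.
G2: satisfies the condition.
G3: fails — world 1 does not see itself.
G4: fails — world b does not see itself.
Valid on: G1, G2.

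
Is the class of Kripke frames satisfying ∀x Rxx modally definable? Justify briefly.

Yes — defined by □p → p

This is a Sahlqvist condition; the T axiom □p → p defines it.
Suppose □p→p is valid. At any x set V(p)={w : Rxw}. Then □p holds at x, so p holds at x, i.e. Rxx.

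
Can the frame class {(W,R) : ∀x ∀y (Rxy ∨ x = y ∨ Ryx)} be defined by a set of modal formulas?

Any modally definable frame class is closed under disjoint unions.
Take 3 disjoint single-world reflexive frames: each is trivially connected, but their disjoint union has 3 worlds with no edge between distinct components, so it is not connected.
So no modal formula (or set of formulas) defines exactly the connected frames.

Not definable by any modal formula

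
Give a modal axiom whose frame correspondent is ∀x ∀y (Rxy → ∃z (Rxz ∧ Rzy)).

□□p → □p

A defining formula is □□p → □p (the C4 axiom).
Suppose □□p→□p is valid. Take Rxy and set V(p)={w : xR²w}. Then □□p at x, so □p at x, so p at y, i.e. ∃z(Rxz∧Rzy).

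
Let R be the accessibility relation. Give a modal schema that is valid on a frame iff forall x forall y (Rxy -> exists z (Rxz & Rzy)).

□□s → □s

The condition is density. The C4 schema □□s → □s defines it.
Suppose □□s→□s is valid. Take Rxy and set V(s)={w : xR²w}. Then □□s at x, so □s at x, so s at y, i.e. ∃z(Rxz∧Rzy).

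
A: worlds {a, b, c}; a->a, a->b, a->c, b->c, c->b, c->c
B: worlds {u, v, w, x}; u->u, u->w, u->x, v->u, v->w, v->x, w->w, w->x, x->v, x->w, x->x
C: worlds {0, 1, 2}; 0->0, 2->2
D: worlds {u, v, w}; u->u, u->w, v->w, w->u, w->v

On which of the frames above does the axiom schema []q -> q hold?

none

This is the axiom for reflexivity; its first-order frame correspondent is forall x Rxx.
A: fails — world b does not see itself.
B: fails — world v does not see itself.
C: fails — world 1 does not see itself.
D: fails — world v does not see itself.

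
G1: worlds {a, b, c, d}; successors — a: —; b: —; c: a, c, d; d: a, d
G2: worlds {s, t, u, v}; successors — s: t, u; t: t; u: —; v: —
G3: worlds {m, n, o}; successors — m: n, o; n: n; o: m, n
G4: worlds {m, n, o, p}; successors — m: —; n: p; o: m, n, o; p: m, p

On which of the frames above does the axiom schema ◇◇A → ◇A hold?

The schema corresponds to transitivity: ∀x ∀y ∀z (Rxy ∧ Ryz → Rxz).
G1: satisfies the condition.
G2: satisfies the condition.
G3: fails — Rom and Rmo but not Roo.
G4: fails — Ron and Rnp but not Rop.
Valid on: G1, G2.

G1, G2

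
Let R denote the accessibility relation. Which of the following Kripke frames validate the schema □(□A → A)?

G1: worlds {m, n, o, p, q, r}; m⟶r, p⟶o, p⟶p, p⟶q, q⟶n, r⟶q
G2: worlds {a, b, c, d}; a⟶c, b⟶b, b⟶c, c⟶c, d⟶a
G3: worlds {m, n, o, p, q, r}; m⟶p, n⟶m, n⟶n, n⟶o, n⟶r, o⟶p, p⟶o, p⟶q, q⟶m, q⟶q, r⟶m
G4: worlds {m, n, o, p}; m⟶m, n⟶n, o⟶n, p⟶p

G4

The schema corresponds to shift-reflexivity: ∀x ∀y (Rxy → Ryy).
G1: fails — Rmr but not Rrr.
G2: fails — Rda but not Raa.
G3: fails — Rnr but not Rrr.
G4: ✓.
Valid on: G4.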